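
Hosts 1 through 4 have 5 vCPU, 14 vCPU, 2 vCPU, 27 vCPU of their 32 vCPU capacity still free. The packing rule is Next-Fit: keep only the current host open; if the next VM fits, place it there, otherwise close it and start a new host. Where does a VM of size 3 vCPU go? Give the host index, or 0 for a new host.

4

Next-Fit only looks at host 4, which has 27 vCPU free.
3 vCPU fits there.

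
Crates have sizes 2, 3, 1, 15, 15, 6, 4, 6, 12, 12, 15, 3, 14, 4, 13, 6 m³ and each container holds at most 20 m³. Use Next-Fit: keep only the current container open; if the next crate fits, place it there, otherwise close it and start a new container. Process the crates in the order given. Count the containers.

9 containers

2 m³ → container 1 (remaining 18 m³)
3 m³ → container 1 (remaining 15 m³)
1 m³ → container 1 (remaining 14 m³)
15 m³ → container 2 (remaining 5 m³)
15 m³ → container 3 (remaining 5 m³)
6 m³ → container 4 (remaining 14 m³)
4 m³ → container 4 (remaining 10 m³)
6 m³ → container 4 (remaining 4 m³)
12 m³ → container 5 (remaining 8 m³)
12 m³ → container 6 (remaining 8 m³)
15 m³ → container 7 (remaining 5 m³)
3 m³ → container 7 (remaining 2 m³)
14 m³ → container 8 (remaining 6 m³)
4 m³ → container 8 (remaining 2 m³)
13 m³ → container 9 (remaining 7 m³)
6 m³ → container 9 (remaining 1 m³)
Final containers: [2,3,1] [15] [15] [6,4,6] [12] [12] [15,3] [14,4] [13,6].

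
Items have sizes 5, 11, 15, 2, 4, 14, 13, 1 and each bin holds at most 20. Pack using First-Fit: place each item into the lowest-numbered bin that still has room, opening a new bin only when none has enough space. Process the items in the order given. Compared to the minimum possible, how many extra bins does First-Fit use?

First-Fit: [5,11,2,1] [15,4] [14] [13] → 4 bins.
Total size 65; any packing needs at least ⌈65/20⌉ = 4 bins.
So 4 is already optimal.

0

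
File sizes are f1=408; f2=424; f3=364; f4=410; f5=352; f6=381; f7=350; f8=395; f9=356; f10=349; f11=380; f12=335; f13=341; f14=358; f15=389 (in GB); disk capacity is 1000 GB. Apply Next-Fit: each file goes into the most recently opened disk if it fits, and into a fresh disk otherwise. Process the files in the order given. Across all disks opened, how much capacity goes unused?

2408

Put f1 (408 GB) in disk 1; 592 GB remain.
Put f2 (424 GB) in disk 1; 168 GB remain.
Put f3 (364 GB) in disk 2; 636 GB remain.
Put f4 (410 GB) in disk 2; 226 GB remain.
Put f5 (352 GB) in disk 3; 648 GB remain.
Put f6 (381 GB) in disk 3; 267 GB remain.
Put f7 (350 GB) in disk 4; 650 GB remain.
Put f8 (395 GB) in disk 4; 255 GB remain.
Put f9 (356 GB) in disk 5; 644 GB remain.
Put f10 (349 GB) in disk 5; 295 GB remain.
Put f11 (380 GB) in disk 6; 620 GB remain.
Put f12 (335 GB) in disk 6; 285 GB remain.
Put f13 (341 GB) in disk 7; 659 GB remain.
Put f14 (358 GB) in disk 7; 301 GB remain.
Put f15 (389 GB) in disk 8; 611 GB remain.
8 disks × 1000 GB = 8000 GB; used 5592 GB; unused 2408 GB.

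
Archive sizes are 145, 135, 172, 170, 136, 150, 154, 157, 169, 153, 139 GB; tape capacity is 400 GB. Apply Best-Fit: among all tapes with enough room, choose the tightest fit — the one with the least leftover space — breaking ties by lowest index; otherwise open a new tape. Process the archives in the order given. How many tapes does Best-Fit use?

Put 145 GB in tape 1; 255 GB remain.
Put 135 GB in tape 1; 120 GB remain.
Put 172 GB in tape 2; 228 GB remain.
Put 170 GB in tape 2; 58 GB remain.
Put 136 GB in tape 3; 264 GB remain.
Put 150 GB in tape 3; 114 GB remain.
Put 154 GB in tape 4; 246 GB remain.
Put 157 GB in tape 4; 89 GB remain.
Put 169 GB in tape 5; 231 GB remain.
Put 153 GB in tape 5; 78 GB remain.
Put 139 GB in tape 6; 261 GB remain.
Final tapes: [145,135] [172,170] [136,150] [154,157] [169,153] [139].

6 tapes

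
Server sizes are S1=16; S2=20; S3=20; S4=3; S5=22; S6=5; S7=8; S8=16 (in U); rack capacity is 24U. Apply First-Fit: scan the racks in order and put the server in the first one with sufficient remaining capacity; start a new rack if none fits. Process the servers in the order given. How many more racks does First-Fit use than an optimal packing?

First-Fit: [16,3,5] [20] [20] [22] [8,16] → 5 racks.
Total size 110U; any packing needs at least ⌈110/24⌉ = 5 racks.
So 5 is already optimal.

0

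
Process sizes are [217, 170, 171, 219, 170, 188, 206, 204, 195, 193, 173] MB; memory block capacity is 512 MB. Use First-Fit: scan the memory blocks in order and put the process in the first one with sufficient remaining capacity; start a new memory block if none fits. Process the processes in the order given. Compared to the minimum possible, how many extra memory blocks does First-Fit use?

First-Fit: [217,170] [171,219] [170,188] [206,204] [195,193] [173] → 6 memory blocks.
Total size 2106 MB; any packing needs at least ⌈2106/512⌉ = 5 memory blocks.
An optimal packing achieves that bound: [219,217] [206,204] [195,193] [188,173] [171,170,170] → 5 memory blocks.
Excess: 6 − 5 = 1.

1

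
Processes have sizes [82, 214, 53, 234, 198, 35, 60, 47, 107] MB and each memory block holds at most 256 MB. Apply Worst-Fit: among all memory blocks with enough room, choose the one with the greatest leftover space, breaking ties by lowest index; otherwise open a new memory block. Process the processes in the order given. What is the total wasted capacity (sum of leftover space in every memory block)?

memory block 1: place 82 MB, 174 MB left
memory block 2: place 214 MB, 42 MB left
memory block 1: place 53 MB, 121 MB left
memory block 3: place 234 MB, 22 MB left
memory block 4: place 198 MB, 58 MB left
memory block 1: place 35 MB, 86 MB left
memory block 1: place 60 MB, 26 MB left
memory block 4: place 47 MB, 11 MB left
memory block 5: place 107 MB, 149 MB left
5 memory blocks × 256 MB = 1280 MB; used 1030 MB; unused 250 MB.

250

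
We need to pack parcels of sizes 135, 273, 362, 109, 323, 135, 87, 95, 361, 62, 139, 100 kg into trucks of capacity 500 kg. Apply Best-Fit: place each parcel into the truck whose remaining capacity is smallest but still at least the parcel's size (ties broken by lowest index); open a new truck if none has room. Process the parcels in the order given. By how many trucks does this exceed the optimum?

Best-Fit: [135,273,87] [362,109] [323,135] [95,361] [62,139,100] → 5 trucks.
Total size 2181 kg; any packing needs at least ⌈2181/500⌉ = 5 trucks.
So 5 is already optimal.

0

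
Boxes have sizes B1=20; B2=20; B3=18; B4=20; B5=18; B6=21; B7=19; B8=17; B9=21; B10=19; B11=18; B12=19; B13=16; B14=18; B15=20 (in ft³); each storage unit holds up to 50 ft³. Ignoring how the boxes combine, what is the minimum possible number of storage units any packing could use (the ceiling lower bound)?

6

Total size = 20 + 20 + 18 + 20 + 18 + 21 + 19 + 17 + 21 + 19 + 18 + 19 + 16 + 18 + 20 = 284 ft³.
⌈284 / 50⌉ = 6.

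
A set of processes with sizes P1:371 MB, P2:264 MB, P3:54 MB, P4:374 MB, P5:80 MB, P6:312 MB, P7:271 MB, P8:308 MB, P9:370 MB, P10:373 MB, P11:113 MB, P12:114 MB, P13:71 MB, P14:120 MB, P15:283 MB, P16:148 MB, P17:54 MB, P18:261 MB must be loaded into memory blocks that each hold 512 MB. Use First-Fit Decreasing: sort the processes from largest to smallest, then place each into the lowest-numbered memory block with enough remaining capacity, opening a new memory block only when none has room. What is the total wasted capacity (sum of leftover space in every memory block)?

1179

Sorted descending: 374, 373, 371, 370, 312, 308, 283, 271, 264, 261, 148, 120, 114, 113, 80, 71, 54, 54.
Put 374 MB in memory block 1; 138 MB remain.
Put 373 MB in memory block 2; 139 MB remain.
Put 371 MB in memory block 3; 141 MB remain.
Put 370 MB in memory block 4; 142 MB remain.
Put 312 MB in memory block 5; 200 MB remain.
Put 308 MB in memory block 6; 204 MB remain.
Put 283 MB in memory block 7; 229 MB remain.
Put 271 MB in memory block 8; 241 MB remain.
Put 264 MB in memory block 9; 248 MB remain.
Put 261 MB in memory block 10; 251 MB remain.
Put 148 MB in memory block 5; 52 MB remain.
Put 120 MB in memory block 1; 18 MB remain.
Put 114 MB in memory block 2; 25 MB remain.
Put 113 MB in memory block 3; 28 MB remain.
Put 80 MB in memory block 4; 62 MB remain.
Put 71 MB in memory block 6; 133 MB remain.
Put 54 MB in memory block 4; 8 MB remain.
Put 54 MB in memory block 6; 79 MB remain.
10 memory blocks × 512 MB = 5120 MB; used 3941 MB; unused 1179 MB.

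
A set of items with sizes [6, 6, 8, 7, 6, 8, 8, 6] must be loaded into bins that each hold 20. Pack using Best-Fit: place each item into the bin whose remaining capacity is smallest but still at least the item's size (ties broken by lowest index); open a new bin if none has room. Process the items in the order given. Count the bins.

bin 1: place 6, 14 left
bin 1: place 6, 8 left
bin 1: place 8, 0 left
bin 2: place 7, 13 left
bin 2: place 6, 7 left
bin 3: place 8, 12 left
bin 3: place 8, 4 left
bin 2: place 6, 1 left
Final bins: [6,6,8] [7,6,6] [8,8].

3 bins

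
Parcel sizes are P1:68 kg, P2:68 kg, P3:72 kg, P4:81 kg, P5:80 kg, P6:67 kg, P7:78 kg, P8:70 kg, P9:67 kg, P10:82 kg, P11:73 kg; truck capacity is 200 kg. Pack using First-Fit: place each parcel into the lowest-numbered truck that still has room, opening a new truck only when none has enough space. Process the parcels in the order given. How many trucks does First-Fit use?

6 trucks

P1 (68 kg) → truck 1 (remaining 132 kg)
P2 (68 kg) → truck 1 (remaining 64 kg)
P3 (72 kg) → truck 2 (remaining 128 kg)
P4 (81 kg) → truck 2 (remaining 47 kg)
P5 (80 kg) → truck 3 (remaining 120 kg)
P6 (67 kg) → truck 3 (remaining 53 kg)
P7 (78 kg) → truck 4 (remaining 122 kg)
P8 (70 kg) → truck 4 (remaining 52 kg)
P9 (67 kg) → truck 5 (remaining 133 kg)
P10 (82 kg) → truck 5 (remaining 51 kg)
P11 (73 kg) → truck 6 (remaining 127 kg)
Final trucks: [68,68] [72,81] [80,67] [78,70] [67,82] [73].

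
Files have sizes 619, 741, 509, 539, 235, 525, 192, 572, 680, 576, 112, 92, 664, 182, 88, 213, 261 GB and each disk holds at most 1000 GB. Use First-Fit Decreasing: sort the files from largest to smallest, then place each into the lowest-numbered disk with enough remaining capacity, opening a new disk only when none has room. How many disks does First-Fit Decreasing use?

Sorted descending: 741, 680, 664, 619, 576, 572, 539, 525, 509, 261, 235, 213, 192, 182, 112, 92, 88.
Put 741 GB in disk 1; 259 GB remain.
Put 680 GB in disk 2; 320 GB remain.
Put 664 GB in disk 3; 336 GB remain.
Put 619 GB in disk 4; 381 GB remain.
Put 576 GB in disk 5; 424 GB remain.
Put 572 GB in disk 6; 428 GB remain.
Put 539 GB in disk 7; 461 GB remain.
Put 525 GB in disk 8; 475 GB remain.
Put 509 GB in disk 9; 491 GB remain.
Put 261 GB in disk 2; 59 GB remain.
Put 235 GB in disk 1; 24 GB remain.
Put 213 GB in disk 3; 123 GB remain.
Put 192 GB in disk 4; 189 GB remain.
Put 182 GB in disk 4; 7 GB remain.
Put 112 GB in disk 3; 11 GB remain.
Put 92 GB in disk 5; 332 GB remain.
Put 88 GB in disk 5; 244 GB remain.
Final disks: [741,235] [680,261] [664,213,112] [619,192,182] [576,92,88] [572] [539] [525] [509].

9 disks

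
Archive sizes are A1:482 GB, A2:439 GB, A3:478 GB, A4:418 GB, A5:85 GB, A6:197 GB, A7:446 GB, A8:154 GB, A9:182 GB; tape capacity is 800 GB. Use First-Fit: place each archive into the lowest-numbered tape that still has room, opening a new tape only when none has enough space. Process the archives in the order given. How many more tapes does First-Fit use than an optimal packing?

0

First-Fit: [482,85,197] [439,154,182] [478] [418] [446] → 5 tapes.
5 archives exceed 400 GB (half the capacity), and no two of those can share a tape, so at least 5 tapes are needed.
So 5 is already optimal.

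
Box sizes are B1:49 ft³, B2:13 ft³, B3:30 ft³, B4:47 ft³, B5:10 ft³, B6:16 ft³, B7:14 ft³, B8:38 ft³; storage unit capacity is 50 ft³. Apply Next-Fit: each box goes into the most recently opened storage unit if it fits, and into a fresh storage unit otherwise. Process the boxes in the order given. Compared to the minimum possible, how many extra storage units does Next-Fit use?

0

Next-Fit: [49] [13,30] [47] [10,16,14] [38] → 5 storage units.
Total size 217 ft³; any packing needs at least ⌈217/50⌉ = 5 storage units.
So 5 is already optimal.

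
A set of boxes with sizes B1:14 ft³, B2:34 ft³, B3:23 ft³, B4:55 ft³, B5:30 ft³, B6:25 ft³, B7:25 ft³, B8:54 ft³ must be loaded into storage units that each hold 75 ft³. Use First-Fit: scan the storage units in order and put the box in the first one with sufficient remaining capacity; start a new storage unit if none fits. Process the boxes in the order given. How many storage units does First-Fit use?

storage unit 1: place B1 (14 ft³), 61 ft³ left
storage unit 1: place B2 (34 ft³), 27 ft³ left
storage unit 1: place B3 (23 ft³), 4 ft³ left
storage unit 2: place B4 (55 ft³), 20 ft³ left
storage unit 3: place B5 (30 ft³), 45 ft³ left
storage unit 3: place B6 (25 ft³), 20 ft³ left
storage unit 4: place B7 (25 ft³), 50 ft³ left
storage unit 5: place B8 (54 ft³), 21 ft³ left
Final storage units: [14,34,23] [55] [30,25] [25] [54].

5 storage units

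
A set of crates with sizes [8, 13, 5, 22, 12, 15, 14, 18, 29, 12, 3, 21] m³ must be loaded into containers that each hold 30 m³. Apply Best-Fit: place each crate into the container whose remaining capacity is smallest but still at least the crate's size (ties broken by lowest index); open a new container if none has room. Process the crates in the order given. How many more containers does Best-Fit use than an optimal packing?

Best-Fit: [8,13,5] [22] [12,15,3] [14] [18,12] [29] [21] → 7 containers.
Total size 172 m³; any packing needs at least ⌈172/30⌉ = 6 containers.
An optimal packing achieves that bound: [29] [22,8] [21,5,3] [18,12] [15,14] [13,12] → 6 containers.
Excess: 7 − 6 = 1.

1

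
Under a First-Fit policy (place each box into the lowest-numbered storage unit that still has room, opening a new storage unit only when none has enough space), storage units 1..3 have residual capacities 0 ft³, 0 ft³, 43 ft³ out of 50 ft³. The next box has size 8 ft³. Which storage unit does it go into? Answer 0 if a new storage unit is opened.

3

Storage units with room: storage unit 3 (43 ft³).
The first with room is storage unit 3.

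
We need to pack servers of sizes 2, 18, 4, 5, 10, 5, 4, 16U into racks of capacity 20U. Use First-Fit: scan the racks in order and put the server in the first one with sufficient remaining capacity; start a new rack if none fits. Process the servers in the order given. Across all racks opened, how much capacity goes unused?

Put 2U in rack 1; 18U remain.
Put 18U in rack 1; 0U remain.
Put 4U in rack 2; 16U remain.
Put 5U in rack 2; 11U remain.
Put 10U in rack 2; 1U remain.
Put 5U in rack 3; 15U remain.
Put 4U in rack 3; 11U remain.
Put 16U in rack 4; 4U remain.
4 racks × 20U = 80U; used 64U; unused 16U.

16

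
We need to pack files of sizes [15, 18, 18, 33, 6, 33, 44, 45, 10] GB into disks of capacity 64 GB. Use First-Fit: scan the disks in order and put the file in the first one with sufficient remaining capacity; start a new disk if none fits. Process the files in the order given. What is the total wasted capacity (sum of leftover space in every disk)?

disk 1: place 15 GB, 49 GB left
disk 1: place 18 GB, 31 GB left
disk 1: place 18 GB, 13 GB left
disk 2: place 33 GB, 31 GB left
disk 1: place 6 GB, 7 GB left
disk 3: place 33 GB, 31 GB left
disk 4: place 44 GB, 20 GB left
disk 5: place 45 GB, 19 GB left
disk 2: place 10 GB, 21 GB left
5 disks × 64 GB = 320 GB; used 222 GB; unused 98 GB.

98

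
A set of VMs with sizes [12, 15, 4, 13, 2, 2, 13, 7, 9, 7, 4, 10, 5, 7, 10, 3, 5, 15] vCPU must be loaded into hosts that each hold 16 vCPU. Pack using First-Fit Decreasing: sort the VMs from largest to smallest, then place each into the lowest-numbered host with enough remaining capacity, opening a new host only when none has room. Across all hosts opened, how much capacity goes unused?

17

Sorted descending: 15, 15, 13, 13, 12, 10, 10, 9, 7, 7, 7, 5, 5, 4, 4, 3, 2, 2.
Put 15 vCPU in host 1; 1 vCPU remain.
Put 15 vCPU in host 2; 1 vCPU remain.
Put 13 vCPU in host 3; 3 vCPU remain.
Put 13 vCPU in host 4; 3 vCPU remain.
Put 12 vCPU in host 5; 4 vCPU remain.
Put 10 vCPU in host 6; 6 vCPU remain.
Put 10 vCPU in host 7; 6 vCPU remain.
Put 9 vCPU in host 8; 7 vCPU remain.
Put 7 vCPU in host 8; 0 vCPU remain.
Put 7 vCPU in host 9; 9 vCPU remain.
Put 7 vCPU in host 9; 2 vCPU remain.
Put 5 vCPU in host 6; 1 vCPU remain.
Put 5 vCPU in host 7; 1 vCPU remain.
Put 4 vCPU in host 5; 0 vCPU remain.
Put 4 vCPU in host 10; 12 vCPU remain.
Put 3 vCPU in host 3; 0 vCPU remain.
Put 2 vCPU in host 4; 1 vCPU remain.
Put 2 vCPU in host 9; 0 vCPU remain.
10 hosts × 16 vCPU = 160 vCPU; used 143 vCPU; unused 17 vCPU.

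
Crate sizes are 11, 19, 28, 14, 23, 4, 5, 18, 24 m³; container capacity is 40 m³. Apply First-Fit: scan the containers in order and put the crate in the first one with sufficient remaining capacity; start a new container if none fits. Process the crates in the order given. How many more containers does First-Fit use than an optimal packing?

1

First-Fit: [11,19,4,5] [28] [14,23] [18] [24] → 5 containers.
Total size 146 m³; any packing needs at least ⌈146/40⌉ = 4 containers.
An optimal packing achieves that bound: [28,11] [24,14] [23,5,4] [19,18] → 4 containers.
Excess: 5 − 4 = 1.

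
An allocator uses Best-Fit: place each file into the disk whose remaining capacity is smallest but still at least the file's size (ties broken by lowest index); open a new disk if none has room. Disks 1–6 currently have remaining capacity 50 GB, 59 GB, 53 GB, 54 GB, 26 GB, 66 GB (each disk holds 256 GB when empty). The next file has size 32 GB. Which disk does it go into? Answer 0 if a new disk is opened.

1

Disks with room: disk 1 (50 GB), disk 2 (59 GB), disk 3 (53 GB), disk 4 (54 GB), disk 6 (66 GB).
Tightest fit is disk 1 with 50 GB free.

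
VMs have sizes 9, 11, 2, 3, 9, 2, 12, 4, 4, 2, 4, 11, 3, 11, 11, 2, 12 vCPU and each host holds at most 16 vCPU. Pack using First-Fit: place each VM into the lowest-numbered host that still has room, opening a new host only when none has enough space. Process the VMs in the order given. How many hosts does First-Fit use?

8

Put 9 vCPU in host 1; 7 vCPU remain.
Put 11 vCPU in host 2; 5 vCPU remain.
Put 2 vCPU in host 1; 5 vCPU remain.
Put 3 vCPU in host 1; 2 vCPU remain.
Put 9 vCPU in host 3; 7 vCPU remain.
Put 2 vCPU in host 1; 0 vCPU remain.
Put 12 vCPU in host 4; 4 vCPU remain.
Put 4 vCPU in host 2; 1 vCPU remain.
Put 4 vCPU in host 3; 3 vCPU remain.
Put 2 vCPU in host 3; 1 vCPU remain.
Put 4 vCPU in host 4; 0 vCPU remain.
Put 11 vCPU in host 5; 5 vCPU remain.
Put 3 vCPU in host 5; 2 vCPU remain.
Put 11 vCPU in host 6; 5 vCPU remain.
Put 11 vCPU in host 7; 5 vCPU remain.
Put 2 vCPU in host 5; 0 vCPU remain.
Put 12 vCPU in host 8; 4 vCPU remain.
Final hosts: [9,2,3,2] [11,4] [9,4,2] [12,4] [11,3,2] [11] [11] [12].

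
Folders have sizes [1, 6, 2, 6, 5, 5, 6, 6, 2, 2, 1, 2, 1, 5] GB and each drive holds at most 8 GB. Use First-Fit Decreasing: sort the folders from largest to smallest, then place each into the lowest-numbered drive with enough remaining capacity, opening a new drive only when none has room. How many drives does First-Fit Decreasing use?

Sorted descending: 6, 6, 6, 6, 5, 5, 5, 2, 2, 2, 2, 1, 1, 1.
Put 6 GB in drive 1; 2 GB remain.
Put 6 GB in drive 2; 2 GB remain.
Put 6 GB in drive 3; 2 GB remain.
Put 6 GB in drive 4; 2 GB remain.
Put 5 GB in drive 5; 3 GB remain.
Put 5 GB in drive 6; 3 GB remain.
Put 5 GB in drive 7; 3 GB remain.
Put 2 GB in drive 1; 0 GB remain.
Put 2 GB in drive 2; 0 GB remain.
Put 2 GB in drive 3; 0 GB remain.
Put 2 GB in drive 4; 0 GB remain.
Put 1 GB in drive 5; 2 GB remain.
Put 1 GB in drive 5; 1 GB remain.
Put 1 GB in drive 5; 0 GB remain.
Final drives: [6,2] [6,2] [6,2] [6,2] [5,1,1,1] [5] [5].

7 drives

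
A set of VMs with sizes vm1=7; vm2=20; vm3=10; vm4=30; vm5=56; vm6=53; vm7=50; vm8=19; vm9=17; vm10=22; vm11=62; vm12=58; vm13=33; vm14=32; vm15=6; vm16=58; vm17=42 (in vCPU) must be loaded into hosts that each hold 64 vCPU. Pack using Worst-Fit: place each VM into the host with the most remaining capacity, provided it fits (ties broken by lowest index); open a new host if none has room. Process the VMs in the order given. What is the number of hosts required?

11 hosts

Put vm1 (7 vCPU) in host 1; 57 vCPU remain.
Put vm2 (20 vCPU) in host 1; 37 vCPU remain.
Put vm3 (10 vCPU) in host 1; 27 vCPU remain.
Put vm4 (30 vCPU) in host 2; 34 vCPU remain.
Put vm5 (56 vCPU) in host 3; 8 vCPU remain.
Put vm6 (53 vCPU) in host 4; 11 vCPU remain.
Put vm7 (50 vCPU) in host 5; 14 vCPU remain.
Put vm8 (19 vCPU) in host 2; 15 vCPU remain.
Put vm9 (17 vCPU) in host 1; 10 vCPU remain.
Put vm10 (22 vCPU) in host 6; 42 vCPU remain.
Put vm11 (62 vCPU) in host 7; 2 vCPU remain.
Put vm12 (58 vCPU) in host 8; 6 vCPU remain.
Put vm13 (33 vCPU) in host 6; 9 vCPU remain.
Put vm14 (32 vCPU) in host 9; 32 vCPU remain.
Put vm15 (6 vCPU) in host 9; 26 vCPU remain.
Put vm16 (58 vCPU) in host 10; 6 vCPU remain.
Put vm17 (42 vCPU) in host 11; 22 vCPU remain.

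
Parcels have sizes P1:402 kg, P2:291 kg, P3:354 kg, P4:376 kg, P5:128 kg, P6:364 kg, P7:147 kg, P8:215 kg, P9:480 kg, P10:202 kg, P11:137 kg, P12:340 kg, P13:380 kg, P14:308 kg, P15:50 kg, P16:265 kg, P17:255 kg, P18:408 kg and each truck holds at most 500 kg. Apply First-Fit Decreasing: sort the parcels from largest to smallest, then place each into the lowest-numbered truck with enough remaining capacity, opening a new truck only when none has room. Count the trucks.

Sorted descending: 480, 408, 402, 380, 376, 364, 354, 340, 308, 291, 265, 255, 215, 202, 147, 137, 128, 50.
truck 1: place 480 kg, 20 kg left
truck 2: place 408 kg, 92 kg left
truck 3: place 402 kg, 98 kg left
truck 4: place 380 kg, 120 kg left
truck 5: place 376 kg, 124 kg left
truck 6: place 364 kg, 136 kg left
truck 7: place 354 kg, 146 kg left
truck 8: place 340 kg, 160 kg left
truck 9: place 308 kg, 192 kg left
truck 10: place 291 kg, 209 kg left
truck 11: place 265 kg, 235 kg left
truck 12: place 255 kg, 245 kg left
truck 11: place 215 kg, 20 kg left
truck 10: place 202 kg, 7 kg left
truck 8: place 147 kg, 13 kg left
truck 7: place 137 kg, 9 kg left
truck 6: place 128 kg, 8 kg left
truck 2: place 50 kg, 42 kg left
Final trucks: [480] [408,50] [402] [380] [376] [364,128] [354,137] [340,147] [308] [291,202] [265,215] [255].

12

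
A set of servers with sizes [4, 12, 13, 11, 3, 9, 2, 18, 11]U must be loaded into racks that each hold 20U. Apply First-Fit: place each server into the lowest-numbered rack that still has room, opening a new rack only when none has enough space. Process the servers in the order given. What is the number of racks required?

rack 1: place 4U, 16U left
rack 1: place 12U, 4U left
rack 2: place 13U, 7U left
rack 3: place 11U, 9U left
rack 1: place 3U, 1U left
rack 3: place 9U, 0U left
rack 2: place 2U, 5U left
rack 4: place 18U, 2U left
rack 5: place 11U, 9U left

5 racks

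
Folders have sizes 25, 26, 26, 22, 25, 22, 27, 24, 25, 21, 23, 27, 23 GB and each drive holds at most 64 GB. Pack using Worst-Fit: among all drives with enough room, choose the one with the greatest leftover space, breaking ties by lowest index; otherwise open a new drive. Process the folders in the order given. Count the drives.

Put 25 GB in drive 1; 39 GB remain.
Put 26 GB in drive 1; 13 GB remain.
Put 26 GB in drive 2; 38 GB remain.
Put 22 GB in drive 2; 16 GB remain.
Put 25 GB in drive 3; 39 GB remain.
Put 22 GB in drive 3; 17 GB remain.
Put 27 GB in drive 4; 37 GB remain.
Put 24 GB in drive 4; 13 GB remain.
Put 25 GB in drive 5; 39 GB remain.
Put 21 GB in drive 5; 18 GB remain.
Put 23 GB in drive 6; 41 GB remain.
Put 27 GB in drive 6; 14 GB remain.
Put 23 GB in drive 7; 41 GB remain.

7 drives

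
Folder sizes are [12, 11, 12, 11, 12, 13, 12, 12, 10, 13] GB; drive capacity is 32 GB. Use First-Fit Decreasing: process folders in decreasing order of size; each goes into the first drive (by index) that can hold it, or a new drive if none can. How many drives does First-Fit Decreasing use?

5 drives

Sorted descending: 13, 13, 12, 12, 12, 12, 12, 11, 11, 10.
drive 1: place 13 GB, 19 GB left
drive 1: place 13 GB, 6 GB left
drive 2: place 12 GB, 20 GB left
drive 2: place 12 GB, 8 GB left
drive 3: place 12 GB, 20 GB left
drive 3: place 12 GB, 8 GB left
drive 4: place 12 GB, 20 GB left
drive 4: place 11 GB, 9 GB left
drive 5: place 11 GB, 21 GB left
drive 5: place 10 GB, 11 GB left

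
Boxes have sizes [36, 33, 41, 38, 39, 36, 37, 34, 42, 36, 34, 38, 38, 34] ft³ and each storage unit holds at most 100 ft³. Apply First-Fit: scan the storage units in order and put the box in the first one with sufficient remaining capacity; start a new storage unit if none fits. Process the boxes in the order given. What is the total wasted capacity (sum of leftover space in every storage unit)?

184

36 ft³ → storage unit 1 (remaining 64 ft³)
33 ft³ → storage unit 1 (remaining 31 ft³)
41 ft³ → storage unit 2 (remaining 59 ft³)
38 ft³ → storage unit 2 (remaining 21 ft³)
39 ft³ → storage unit 3 (remaining 61 ft³)
36 ft³ → storage unit 3 (remaining 25 ft³)
37 ft³ → storage unit 4 (remaining 63 ft³)
34 ft³ → storage unit 4 (remaining 29 ft³)
42 ft³ → storage unit 5 (remaining 58 ft³)
36 ft³ → storage unit 5 (remaining 22 ft³)
34 ft³ → storage unit 6 (remaining 66 ft³)
38 ft³ → storage unit 6 (remaining 28 ft³)
38 ft³ → storage unit 7 (remaining 62 ft³)
34 ft³ → storage unit 7 (remaining 28 ft³)
7 storage units × 100 ft³ = 700 ft³; used 516 ft³; unused 184 ft³.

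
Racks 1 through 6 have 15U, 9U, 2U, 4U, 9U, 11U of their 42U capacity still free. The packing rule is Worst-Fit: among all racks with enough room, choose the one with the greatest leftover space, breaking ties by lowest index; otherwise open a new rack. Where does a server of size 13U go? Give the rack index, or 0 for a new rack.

1

Racks with room: rack 1 (15U).
Most room is rack 1 with 15U free.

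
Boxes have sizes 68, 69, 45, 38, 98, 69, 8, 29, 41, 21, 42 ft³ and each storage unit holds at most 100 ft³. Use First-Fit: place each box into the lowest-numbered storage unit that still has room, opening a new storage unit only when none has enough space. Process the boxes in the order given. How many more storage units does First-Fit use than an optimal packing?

First-Fit: [68,8,21] [69,29] [45,38] [98] [69] [41,42] → 6 storage units.
Total size 528 ft³; any packing needs at least ⌈528/100⌉ = 6 storage units.
So 6 is already optimal.

0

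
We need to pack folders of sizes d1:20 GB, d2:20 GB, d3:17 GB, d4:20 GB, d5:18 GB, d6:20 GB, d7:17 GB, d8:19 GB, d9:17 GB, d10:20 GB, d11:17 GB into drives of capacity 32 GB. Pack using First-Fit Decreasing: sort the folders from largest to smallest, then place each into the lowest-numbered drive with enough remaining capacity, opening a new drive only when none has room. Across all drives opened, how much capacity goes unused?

Sorted descending: 20, 20, 20, 20, 20, 19, 18, 17, 17, 17, 17.
drive 1: place 20 GB, 12 GB left
drive 2: place 20 GB, 12 GB left
drive 3: place 20 GB, 12 GB left
drive 4: place 20 GB, 12 GB left
drive 5: place 20 GB, 12 GB left
drive 6: place 19 GB, 13 GB left
drive 7: place 18 GB, 14 GB left
drive 8: place 17 GB, 15 GB left
drive 9: place 17 GB, 15 GB left
drive 10: place 17 GB, 15 GB left
drive 11: place 17 GB, 15 GB left
11 drives × 32 GB = 352 GB; used 205 GB; unused 147 GB.

147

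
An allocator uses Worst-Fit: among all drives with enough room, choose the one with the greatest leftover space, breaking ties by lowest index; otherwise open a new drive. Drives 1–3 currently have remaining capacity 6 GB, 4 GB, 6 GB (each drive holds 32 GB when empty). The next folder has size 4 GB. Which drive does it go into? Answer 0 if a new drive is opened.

1

Drives with room: drive 1 (6 GB), drive 2 (4 GB), drive 3 (6 GB).
Most room is drive 1 with 6 GB free.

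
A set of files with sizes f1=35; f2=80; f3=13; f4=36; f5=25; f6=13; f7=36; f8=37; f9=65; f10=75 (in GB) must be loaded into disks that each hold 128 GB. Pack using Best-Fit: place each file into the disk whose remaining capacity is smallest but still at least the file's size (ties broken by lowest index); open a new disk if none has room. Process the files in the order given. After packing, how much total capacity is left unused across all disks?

disk 1: place f1 (35 GB), 93 GB left
disk 1: place f2 (80 GB), 13 GB left
disk 1: place f3 (13 GB), 0 GB left
disk 2: place f4 (36 GB), 92 GB left
disk 2: place f5 (25 GB), 67 GB left
disk 2: place f6 (13 GB), 54 GB left
disk 2: place f7 (36 GB), 18 GB left
disk 3: place f8 (37 GB), 91 GB left
disk 3: place f9 (65 GB), 26 GB left
disk 4: place f10 (75 GB), 53 GB left
4 disks × 128 GB = 512 GB; used 415 GB; unused 97 GB.

97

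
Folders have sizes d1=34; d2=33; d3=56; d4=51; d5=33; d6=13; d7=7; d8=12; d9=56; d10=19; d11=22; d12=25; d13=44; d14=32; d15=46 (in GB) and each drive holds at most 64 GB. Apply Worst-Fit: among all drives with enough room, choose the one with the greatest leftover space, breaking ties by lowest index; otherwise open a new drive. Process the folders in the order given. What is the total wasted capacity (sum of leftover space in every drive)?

157

drive 1: place d1 (34 GB), 30 GB left
drive 2: place d2 (33 GB), 31 GB left
drive 3: place d3 (56 GB), 8 GB left
drive 4: place d4 (51 GB), 13 GB left
drive 5: place d5 (33 GB), 31 GB left
drive 2: place d6 (13 GB), 18 GB left
drive 5: place d7 (7 GB), 24 GB left
drive 1: place d8 (12 GB), 18 GB left
drive 6: place d9 (56 GB), 8 GB left
drive 5: place d10 (19 GB), 5 GB left
drive 7: place d11 (22 GB), 42 GB left
drive 7: place d12 (25 GB), 17 GB left
drive 8: place d13 (44 GB), 20 GB left
drive 9: place d14 (32 GB), 32 GB left
drive 10: place d15 (46 GB), 18 GB left
10 drives × 64 GB = 640 GB; used 483 GB; unused 157 GB.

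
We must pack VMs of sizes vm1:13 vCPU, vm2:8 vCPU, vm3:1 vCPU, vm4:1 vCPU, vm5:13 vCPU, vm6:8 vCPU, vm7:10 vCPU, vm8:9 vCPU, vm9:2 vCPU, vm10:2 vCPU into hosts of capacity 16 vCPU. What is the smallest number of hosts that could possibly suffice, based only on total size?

5

Total size = 13 + 8 + 1 + 1 + 13 + 8 + 10 + 9 + 2 + 2 = 67 vCPU.
⌈67 / 16⌉ = 5.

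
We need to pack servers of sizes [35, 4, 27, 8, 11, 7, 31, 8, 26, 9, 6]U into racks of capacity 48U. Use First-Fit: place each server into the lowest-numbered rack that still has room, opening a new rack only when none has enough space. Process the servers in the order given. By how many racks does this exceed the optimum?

0

First-Fit: [35,4,8] [27,11,7] [31,8,9] [26,6] → 4 racks.
Total size 172U; any packing needs at least ⌈172/48⌉ = 4 racks.
So 4 is already optimal.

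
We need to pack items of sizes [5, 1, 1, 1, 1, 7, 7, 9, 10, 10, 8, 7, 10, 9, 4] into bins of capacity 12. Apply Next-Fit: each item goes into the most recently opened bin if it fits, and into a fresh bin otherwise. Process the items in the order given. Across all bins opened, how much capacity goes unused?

Put 5 in bin 1; 7 remain.
Put 1 in bin 1; 6 remain.
Put 1 in bin 1; 5 remain.
Put 1 in bin 1; 4 remain.
Put 1 in bin 1; 3 remain.
Put 7 in bin 2; 5 remain.
Put 7 in bin 3; 5 remain.
Put 9 in bin 4; 3 remain.
Put 10 in bin 5; 2 remain.
Put 10 in bin 6; 2 remain.
Put 8 in bin 7; 4 remain.
Put 7 in bin 8; 5 remain.
Put 10 in bin 9; 2 remain.
Put 9 in bin 10; 3 remain.
Put 4 in bin 11; 8 remain.
11 bins × 12 = 132; used 90; unused 42.

42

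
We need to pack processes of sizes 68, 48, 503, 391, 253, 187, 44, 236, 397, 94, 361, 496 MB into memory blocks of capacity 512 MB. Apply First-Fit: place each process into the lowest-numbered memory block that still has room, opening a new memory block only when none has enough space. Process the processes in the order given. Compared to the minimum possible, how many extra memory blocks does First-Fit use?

0

First-Fit: [68,48,391] [503] [253,187,44] [236,94] [397] [361] [496] → 7 memory blocks.
Total size 3078 MB; any packing needs at least ⌈3078/512⌉ = 7 memory blocks.
So 7 is already optimal.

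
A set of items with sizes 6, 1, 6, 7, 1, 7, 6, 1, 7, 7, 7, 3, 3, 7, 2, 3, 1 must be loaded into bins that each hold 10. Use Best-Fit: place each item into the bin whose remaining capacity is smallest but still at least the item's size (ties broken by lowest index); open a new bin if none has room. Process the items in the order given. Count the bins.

Put 6 in bin 1; 4 remain.
Put 1 in bin 1; 3 remain.
Put 6 in bin 2; 4 remain.
Put 7 in bin 3; 3 remain.
Put 1 in bin 1; 2 remain.
Put 7 in bin 4; 3 remain.
Put 6 in bin 5; 4 remain.
Put 1 in bin 1; 1 remain.
Put 7 in bin 6; 3 remain.
Put 7 in bin 7; 3 remain.
Put 7 in bin 8; 3 remain.
Put 3 in bin 3; 0 remain.
Put 3 in bin 4; 0 remain.
Put 7 in bin 9; 3 remain.
Put 2 in bin 6; 1 remain.
Put 3 in bin 7; 0 remain.
Put 1 in bin 1; 0 remain.
Final bins: [6,1,1,1,1] [6] [7,3] [7,3] [6] [7,2] [7,3] [7] [7].

9 bins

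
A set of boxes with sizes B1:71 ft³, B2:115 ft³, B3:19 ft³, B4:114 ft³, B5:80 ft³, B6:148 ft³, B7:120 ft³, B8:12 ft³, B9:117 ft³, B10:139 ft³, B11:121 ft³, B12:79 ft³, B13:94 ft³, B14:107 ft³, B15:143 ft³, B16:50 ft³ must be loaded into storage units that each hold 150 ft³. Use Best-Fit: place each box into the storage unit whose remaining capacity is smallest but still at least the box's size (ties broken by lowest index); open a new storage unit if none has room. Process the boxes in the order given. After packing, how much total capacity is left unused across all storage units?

271

storage unit 1: place B1 (71 ft³), 79 ft³ left
storage unit 2: place B2 (115 ft³), 35 ft³ left
storage unit 2: place B3 (19 ft³), 16 ft³ left
storage unit 3: place B4 (114 ft³), 36 ft³ left
storage unit 4: place B5 (80 ft³), 70 ft³ left
storage unit 5: place B6 (148 ft³), 2 ft³ left
storage unit 6: place B7 (120 ft³), 30 ft³ left
storage unit 2: place B8 (12 ft³), 4 ft³ left
storage unit 7: place B9 (117 ft³), 33 ft³ left
storage unit 8: place B10 (139 ft³), 11 ft³ left
storage unit 9: place B11 (121 ft³), 29 ft³ left
storage unit 1: place B12 (79 ft³), 0 ft³ left
storage unit 10: place B13 (94 ft³), 56 ft³ left
storage unit 11: place B14 (107 ft³), 43 ft³ left
storage unit 12: place B15 (143 ft³), 7 ft³ left
storage unit 10: place B16 (50 ft³), 6 ft³ left
12 storage units × 150 ft³ = 1800 ft³; used 1529 ft³; unused 271 ft³.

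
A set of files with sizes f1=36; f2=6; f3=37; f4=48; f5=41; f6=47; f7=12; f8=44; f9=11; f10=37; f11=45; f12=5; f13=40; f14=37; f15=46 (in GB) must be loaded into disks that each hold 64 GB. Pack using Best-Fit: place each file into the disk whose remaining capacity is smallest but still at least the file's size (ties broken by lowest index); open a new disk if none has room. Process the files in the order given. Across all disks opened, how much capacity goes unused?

212

Put f1 (36 GB) in disk 1; 28 GB remain.
Put f2 (6 GB) in disk 1; 22 GB remain.
Put f3 (37 GB) in disk 2; 27 GB remain.
Put f4 (48 GB) in disk 3; 16 GB remain.
Put f5 (41 GB) in disk 4; 23 GB remain.
Put f6 (47 GB) in disk 5; 17 GB remain.
Put f7 (12 GB) in disk 3; 4 GB remain.
Put f8 (44 GB) in disk 6; 20 GB remain.
Put f9 (11 GB) in disk 5; 6 GB remain.
Put f10 (37 GB) in disk 7; 27 GB remain.
Put f11 (45 GB) in disk 8; 19 GB remain.
Put f12 (5 GB) in disk 5; 1 GB remain.
Put f13 (40 GB) in disk 9; 24 GB remain.
Put f14 (37 GB) in disk 10; 27 GB remain.
Put f15 (46 GB) in disk 11; 18 GB remain.
11 disks × 64 GB = 704 GB; used 492 GB; unused 212 GB.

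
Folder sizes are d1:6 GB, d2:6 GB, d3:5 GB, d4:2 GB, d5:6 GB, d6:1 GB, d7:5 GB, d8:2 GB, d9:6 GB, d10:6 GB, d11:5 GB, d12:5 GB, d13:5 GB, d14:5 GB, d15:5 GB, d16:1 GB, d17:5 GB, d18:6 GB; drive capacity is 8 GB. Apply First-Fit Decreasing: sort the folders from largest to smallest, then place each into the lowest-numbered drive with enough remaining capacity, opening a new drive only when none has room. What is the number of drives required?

Sorted descending: 6, 6, 6, 6, 6, 6, 5, 5, 5, 5, 5, 5, 5, 5, 2, 2, 1, 1.
drive 1: place 6 GB, 2 GB left
drive 2: place 6 GB, 2 GB left
drive 3: place 6 GB, 2 GB left
drive 4: place 6 GB, 2 GB left
drive 5: place 6 GB, 2 GB left
drive 6: place 6 GB, 2 GB left
drive 7: place 5 GB, 3 GB left
drive 8: place 5 GB, 3 GB left
drive 9: place 5 GB, 3 GB left
drive 10: place 5 GB, 3 GB left
drive 11: place 5 GB, 3 GB left
drive 12: place 5 GB, 3 GB left
drive 13: place 5 GB, 3 GB left
drive 14: place 5 GB, 3 GB left
drive 1: place 2 GB, 0 GB left
drive 2: place 2 GB, 0 GB left
drive 3: place 1 GB, 1 GB left
drive 3: place 1 GB, 0 GB left
Final drives: [6,2] [6,2] [6,1,1] [6] [6] [6] [5] [5] [5] [5] [5] [5] [5] [5].

14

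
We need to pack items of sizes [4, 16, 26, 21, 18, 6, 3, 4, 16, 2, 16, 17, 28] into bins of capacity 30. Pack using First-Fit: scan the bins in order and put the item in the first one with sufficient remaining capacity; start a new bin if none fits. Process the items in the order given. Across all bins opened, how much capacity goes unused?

bin 1: place 4, 26 left
bin 1: place 16, 10 left
bin 2: place 26, 4 left
bin 3: place 21, 9 left
bin 4: place 18, 12 left
bin 1: place 6, 4 left
bin 1: place 3, 1 left
bin 2: place 4, 0 left
bin 5: place 16, 14 left
bin 3: place 2, 7 left
bin 6: place 16, 14 left
bin 7: place 17, 13 left
bin 8: place 28, 2 left
8 bins × 30 = 240; used 177; unused 63.

63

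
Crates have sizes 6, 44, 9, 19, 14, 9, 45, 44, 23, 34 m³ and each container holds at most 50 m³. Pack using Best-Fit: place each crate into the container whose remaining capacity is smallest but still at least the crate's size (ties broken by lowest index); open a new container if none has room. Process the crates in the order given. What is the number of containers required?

6 containers

Put 6 m³ in container 1; 44 m³ remain.
Put 44 m³ in container 1; 0 m³ remain.
Put 9 m³ in container 2; 41 m³ remain.
Put 19 m³ in container 2; 22 m³ remain.
Put 14 m³ in container 2; 8 m³ remain.
Put 9 m³ in container 3; 41 m³ remain.
Put 45 m³ in container 4; 5 m³ remain.
Put 44 m³ in container 5; 6 m³ remain.
Put 23 m³ in container 3; 18 m³ remain.
Put 34 m³ in container 6; 16 m³ remain.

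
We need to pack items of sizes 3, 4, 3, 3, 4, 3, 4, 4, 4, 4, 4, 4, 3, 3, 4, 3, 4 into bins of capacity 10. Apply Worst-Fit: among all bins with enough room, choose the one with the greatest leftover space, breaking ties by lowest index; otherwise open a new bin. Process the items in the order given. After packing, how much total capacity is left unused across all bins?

Put 3 in bin 1; 7 remain.
Put 4 in bin 1; 3 remain.
Put 3 in bin 1; 0 remain.
Put 3 in bin 2; 7 remain.
Put 4 in bin 2; 3 remain.
Put 3 in bin 2; 0 remain.
Put 4 in bin 3; 6 remain.
Put 4 in bin 3; 2 remain.
Put 4 in bin 4; 6 remain.
Put 4 in bin 4; 2 remain.
Put 4 in bin 5; 6 remain.
Put 4 in bin 5; 2 remain.
Put 3 in bin 6; 7 remain.
Put 3 in bin 6; 4 remain.
Put 4 in bin 6; 0 remain.
Put 3 in bin 7; 7 remain.
Put 4 in bin 7; 3 remain.
7 bins × 10 = 70; used 61; unused 9.

9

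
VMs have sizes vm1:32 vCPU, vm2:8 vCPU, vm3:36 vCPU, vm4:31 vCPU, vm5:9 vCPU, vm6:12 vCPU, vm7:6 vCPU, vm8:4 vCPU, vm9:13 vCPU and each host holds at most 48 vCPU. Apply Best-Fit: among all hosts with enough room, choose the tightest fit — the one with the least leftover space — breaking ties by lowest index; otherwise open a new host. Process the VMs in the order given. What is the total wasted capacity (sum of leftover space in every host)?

host 1: place vm1 (32 vCPU), 16 vCPU left
host 1: place vm2 (8 vCPU), 8 vCPU left
host 2: place vm3 (36 vCPU), 12 vCPU left
host 3: place vm4 (31 vCPU), 17 vCPU left
host 2: place vm5 (9 vCPU), 3 vCPU left
host 3: place vm6 (12 vCPU), 5 vCPU left
host 1: place vm7 (6 vCPU), 2 vCPU left
host 3: place vm8 (4 vCPU), 1 vCPU left
host 4: place vm9 (13 vCPU), 35 vCPU left
4 hosts × 48 vCPU = 192 vCPU; used 151 vCPU; unused 41 vCPU.

41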